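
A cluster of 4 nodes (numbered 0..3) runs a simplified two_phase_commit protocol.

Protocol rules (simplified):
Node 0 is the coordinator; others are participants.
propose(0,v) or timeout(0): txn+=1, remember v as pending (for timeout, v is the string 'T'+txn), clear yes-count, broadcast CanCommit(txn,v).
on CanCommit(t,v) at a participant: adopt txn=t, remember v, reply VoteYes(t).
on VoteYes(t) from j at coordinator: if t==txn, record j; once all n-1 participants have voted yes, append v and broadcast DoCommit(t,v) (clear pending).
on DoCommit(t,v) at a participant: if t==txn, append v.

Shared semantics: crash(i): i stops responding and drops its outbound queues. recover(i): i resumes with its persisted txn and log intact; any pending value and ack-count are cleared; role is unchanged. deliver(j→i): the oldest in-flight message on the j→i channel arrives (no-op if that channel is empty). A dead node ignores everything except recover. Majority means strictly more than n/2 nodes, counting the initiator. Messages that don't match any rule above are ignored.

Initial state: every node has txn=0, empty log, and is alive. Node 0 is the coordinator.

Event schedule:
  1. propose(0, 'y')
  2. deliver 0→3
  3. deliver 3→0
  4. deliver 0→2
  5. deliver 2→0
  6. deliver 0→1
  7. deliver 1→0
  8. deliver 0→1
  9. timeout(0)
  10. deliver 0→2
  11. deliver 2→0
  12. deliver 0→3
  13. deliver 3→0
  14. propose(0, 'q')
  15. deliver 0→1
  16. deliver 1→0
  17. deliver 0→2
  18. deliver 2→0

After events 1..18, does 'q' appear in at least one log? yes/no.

[1] propose(0,'y') → N0(coor t1 [-])
[2] deliver 0→3 → N3(part t1 [-])
[3] deliver 3→0 → ∅
[4] deliver 0→2 → N2(part t1 [-])
[5] deliver 2→0 → ∅
[6] deliver 0→1 → N1(part t1 [-])
[7] deliver 1→0 → N0(coor t1 [y])
[8] deliver 0→1 → N1(part t1 [y])
[9] timeout(0) → N0(coor t2 [y])
[10] deliver 0→2 → N2(part t1 [y])
[11] deliver 2→0 → ∅
[12] deliver 0→3 → N3(part t1 [y])
[13] deliver 3→0 → ∅
[14] propose(0,'q') → N0(coor t3 [y])
[15] deliver 0→1 → N1(part t2 [y])
[16] deliver 1→0 → ∅
[17] deliver 0→2 → N2(part t2 [y])
[18] deliver 2→0 → ∅

no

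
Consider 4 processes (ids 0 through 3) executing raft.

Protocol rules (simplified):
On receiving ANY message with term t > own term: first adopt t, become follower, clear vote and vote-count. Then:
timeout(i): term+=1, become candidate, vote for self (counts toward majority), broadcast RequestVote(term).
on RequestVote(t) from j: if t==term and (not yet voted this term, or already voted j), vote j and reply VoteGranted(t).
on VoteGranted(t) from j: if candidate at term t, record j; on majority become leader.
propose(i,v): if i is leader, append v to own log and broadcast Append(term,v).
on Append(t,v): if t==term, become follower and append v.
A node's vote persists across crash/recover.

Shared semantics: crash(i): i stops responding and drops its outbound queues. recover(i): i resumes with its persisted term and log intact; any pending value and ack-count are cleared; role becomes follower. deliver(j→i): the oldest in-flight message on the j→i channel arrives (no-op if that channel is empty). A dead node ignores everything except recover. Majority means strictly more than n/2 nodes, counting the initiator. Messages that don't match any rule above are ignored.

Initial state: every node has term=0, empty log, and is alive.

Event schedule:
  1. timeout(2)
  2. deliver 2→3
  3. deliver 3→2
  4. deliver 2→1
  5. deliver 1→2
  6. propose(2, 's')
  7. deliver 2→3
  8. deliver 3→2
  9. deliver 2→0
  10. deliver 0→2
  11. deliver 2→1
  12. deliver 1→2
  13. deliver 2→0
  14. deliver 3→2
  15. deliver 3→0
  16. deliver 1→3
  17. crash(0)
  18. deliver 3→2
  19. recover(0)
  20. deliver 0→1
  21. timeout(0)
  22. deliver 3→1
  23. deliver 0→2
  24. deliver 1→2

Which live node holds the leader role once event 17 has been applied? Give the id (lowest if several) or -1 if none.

after 1 — timeout(2): n2:cand/t1/[-]
after 2 — deliver 2→3: n3:foll/t1/[-]
after 3 — deliver 3→2: ·
after 4 — deliver 2→1: n1:foll/t1/[-]
after 5 — deliver 1→2: n2:lead/t1/[-]
after 6 — propose(2,'s'): n2:lead/t1/[s]
after 7 — deliver 2→3: n3:foll/t1/[s]
after 8 — deliver 3→2: ·
after 9 — deliver 2→0: n0:foll/t1/[-]
after 10 — deliver 0→2: ·
after 11 — deliver 2→1: n1:foll/t1/[s]
after 12 — deliver 1→2: ·
after 13 — deliver 2→0: n0:foll/t1/[s]
after 14 — deliver 3→2: ·
after 15 — deliver 3→0: ·
after 16 — deliver 1→3: ·
after 17 — crash(0): n0:✗foll/t1/[s]

2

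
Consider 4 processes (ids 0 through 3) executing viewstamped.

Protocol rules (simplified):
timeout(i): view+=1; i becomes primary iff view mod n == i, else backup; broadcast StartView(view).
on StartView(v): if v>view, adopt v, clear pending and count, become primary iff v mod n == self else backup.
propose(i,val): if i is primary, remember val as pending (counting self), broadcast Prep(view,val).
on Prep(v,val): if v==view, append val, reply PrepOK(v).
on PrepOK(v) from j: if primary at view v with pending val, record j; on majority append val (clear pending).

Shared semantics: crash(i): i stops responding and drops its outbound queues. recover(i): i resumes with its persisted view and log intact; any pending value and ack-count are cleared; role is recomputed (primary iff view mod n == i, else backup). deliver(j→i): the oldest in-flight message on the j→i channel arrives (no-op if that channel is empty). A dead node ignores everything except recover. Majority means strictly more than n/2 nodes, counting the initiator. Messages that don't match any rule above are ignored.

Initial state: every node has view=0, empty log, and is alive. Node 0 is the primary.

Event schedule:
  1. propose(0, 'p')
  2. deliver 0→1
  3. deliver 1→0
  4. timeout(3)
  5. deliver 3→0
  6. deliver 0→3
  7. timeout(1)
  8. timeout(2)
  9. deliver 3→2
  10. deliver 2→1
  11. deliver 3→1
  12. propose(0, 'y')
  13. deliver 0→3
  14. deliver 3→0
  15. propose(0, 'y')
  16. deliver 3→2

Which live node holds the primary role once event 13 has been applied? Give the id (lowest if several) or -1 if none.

1

step 1 propose(0,'p'): —
step 2 deliver 0→1: 1={back,v=0,log=p}
step 3 deliver 1→0: —
step 4 timeout(3): 3={back,v=1,log=-}
step 5 deliver 3→0: 0={back,v=1,log=-}
step 6 deliver 0→3: —
step 7 timeout(1): 1={prim,v=1,log=p}
step 8 timeout(2): 2={back,v=1,log=-}
step 9 deliver 3→2: —
step 10 deliver 2→1: —
step 11 deliver 3→1: —
step 12 propose(0,'y'): —
step 13 deliver 0→3: —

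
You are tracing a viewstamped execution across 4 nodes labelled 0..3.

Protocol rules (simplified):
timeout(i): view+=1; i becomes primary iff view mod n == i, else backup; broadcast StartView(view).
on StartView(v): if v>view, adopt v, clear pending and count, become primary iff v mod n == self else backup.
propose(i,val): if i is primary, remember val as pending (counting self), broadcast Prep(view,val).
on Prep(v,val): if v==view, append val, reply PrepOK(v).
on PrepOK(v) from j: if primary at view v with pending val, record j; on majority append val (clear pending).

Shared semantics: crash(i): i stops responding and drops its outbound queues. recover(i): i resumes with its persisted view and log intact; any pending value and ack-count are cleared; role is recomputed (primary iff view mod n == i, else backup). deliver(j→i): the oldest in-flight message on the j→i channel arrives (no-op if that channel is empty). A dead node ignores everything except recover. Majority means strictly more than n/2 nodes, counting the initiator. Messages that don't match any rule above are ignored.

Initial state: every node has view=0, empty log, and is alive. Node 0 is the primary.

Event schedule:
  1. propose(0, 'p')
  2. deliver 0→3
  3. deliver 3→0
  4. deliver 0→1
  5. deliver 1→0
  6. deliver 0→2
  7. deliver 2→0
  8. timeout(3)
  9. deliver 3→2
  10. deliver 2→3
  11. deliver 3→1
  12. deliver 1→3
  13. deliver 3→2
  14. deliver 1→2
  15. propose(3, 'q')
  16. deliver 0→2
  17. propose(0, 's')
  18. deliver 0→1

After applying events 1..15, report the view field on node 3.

1. propose(0,'p'):  nop
2. deliver 0→3:  <3:back v0 p>
3. deliver 3→0:  nop
4. deliver 0→1:  <1:back v0 p>
5. deliver 1→0:  <0:prim v0 p>
6. deliver 0→2:  <2:back v0 p>
7. deliver 2→0:  nop
8. timeout(3):  <3:back v1 p>
9. deliver 3→2:  <2:back v1 p>
10. deliver 2→3:  nop
11. deliver 3→1:  <1:prim v1 p>
12. deliver 1→3:  nop
13. deliver 3→2:  nop
14. deliver 1→2:  nop
15. propose(3,'q'):  nop

1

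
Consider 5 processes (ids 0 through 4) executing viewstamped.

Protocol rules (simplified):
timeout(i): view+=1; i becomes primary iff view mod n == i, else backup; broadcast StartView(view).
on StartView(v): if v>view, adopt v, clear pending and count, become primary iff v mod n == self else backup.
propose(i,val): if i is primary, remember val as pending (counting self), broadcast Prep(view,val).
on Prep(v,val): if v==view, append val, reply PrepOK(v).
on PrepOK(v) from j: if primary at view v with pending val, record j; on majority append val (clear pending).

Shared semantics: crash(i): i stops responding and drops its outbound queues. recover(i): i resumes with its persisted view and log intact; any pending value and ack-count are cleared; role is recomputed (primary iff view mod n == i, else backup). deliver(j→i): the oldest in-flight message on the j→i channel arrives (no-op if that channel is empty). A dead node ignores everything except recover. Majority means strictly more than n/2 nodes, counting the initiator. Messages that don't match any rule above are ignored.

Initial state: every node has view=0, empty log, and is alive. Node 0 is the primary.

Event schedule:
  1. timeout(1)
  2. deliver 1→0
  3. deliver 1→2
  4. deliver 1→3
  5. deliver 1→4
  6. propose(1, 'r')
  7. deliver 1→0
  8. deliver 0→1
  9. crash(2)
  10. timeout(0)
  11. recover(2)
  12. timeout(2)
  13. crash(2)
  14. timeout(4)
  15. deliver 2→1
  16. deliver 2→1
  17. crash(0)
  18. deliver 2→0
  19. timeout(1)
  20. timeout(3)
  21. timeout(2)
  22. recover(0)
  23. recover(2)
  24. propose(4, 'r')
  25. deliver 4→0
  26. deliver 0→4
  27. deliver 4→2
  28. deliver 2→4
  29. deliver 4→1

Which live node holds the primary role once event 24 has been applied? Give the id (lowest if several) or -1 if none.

1. timeout(1):  <1:prim v1 ->
2. deliver 1→0:  <0:back v1 ->
3. deliver 1→2:  <2:back v1 ->
4. deliver 1→3:  <3:back v1 ->
5. deliver 1→4:  <4:back v1 ->
6. propose(1,'r'):  nop
7. deliver 1→0:  <0:back v1 r>
8. deliver 0→1:  nop
9. crash(2):  <2:✗back v1 ->
10. timeout(0):  <0:back v2 r>
11. recover(2):  <2:back v1 ->
12. timeout(2):  <2:prim v2 ->
13. crash(2):  <2:✗prim v2 ->
14. timeout(4):  <4:back v2 ->
15. deliver 2→1:  nop
16. deliver 2→1:  nop
17. crash(0):  <0:✗back v2 r>
18. deliver 2→0:  nop
19. timeout(1):  <1:back v2 ->
20. timeout(3):  <3:back v2 ->
21. timeout(2):  nop
22. recover(0):  <0:back v2 r>
23. recover(2):  <2:prim v2 ->
24. propose(4,'r'):  nop

2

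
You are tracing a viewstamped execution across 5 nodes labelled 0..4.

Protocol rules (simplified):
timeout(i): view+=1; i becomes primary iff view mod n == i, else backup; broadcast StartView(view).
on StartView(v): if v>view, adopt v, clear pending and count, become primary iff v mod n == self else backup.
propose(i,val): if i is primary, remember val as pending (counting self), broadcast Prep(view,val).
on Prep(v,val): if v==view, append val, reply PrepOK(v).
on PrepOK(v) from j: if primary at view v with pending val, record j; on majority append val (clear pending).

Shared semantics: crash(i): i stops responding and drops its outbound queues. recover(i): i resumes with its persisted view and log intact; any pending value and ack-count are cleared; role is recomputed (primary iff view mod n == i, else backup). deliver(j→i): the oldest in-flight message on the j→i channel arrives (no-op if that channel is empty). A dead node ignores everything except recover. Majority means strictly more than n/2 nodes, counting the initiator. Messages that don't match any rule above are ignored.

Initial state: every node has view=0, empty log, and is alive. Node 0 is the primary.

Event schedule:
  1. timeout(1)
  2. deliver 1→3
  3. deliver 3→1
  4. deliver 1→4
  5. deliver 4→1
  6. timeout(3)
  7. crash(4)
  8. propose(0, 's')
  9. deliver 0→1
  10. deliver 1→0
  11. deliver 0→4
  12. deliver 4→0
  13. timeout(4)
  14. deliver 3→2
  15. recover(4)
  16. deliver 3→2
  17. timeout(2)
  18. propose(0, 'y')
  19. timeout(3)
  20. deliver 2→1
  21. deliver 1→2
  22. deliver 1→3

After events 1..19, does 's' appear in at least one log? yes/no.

no

step 1 timeout(1): 1={prim,v=1,log=-}
step 2 deliver 1→3: 3={back,v=1,log=-}
step 3 deliver 3→1: —
step 4 deliver 1→4: 4={back,v=1,log=-}
step 5 deliver 4→1: —
step 6 timeout(3): 3={back,v=2,log=-}
step 7 crash(4): 4={✗back,v=1,log=-}
step 8 propose(0,'s'): —
step 9 deliver 0→1: —
step 10 deliver 1→0: 0={back,v=1,log=-}
step 11 deliver 0→4: —
step 12 deliver 4→0: —
step 13 timeout(4): —
step 14 deliver 3→2: 2={prim,v=2,log=-}
step 15 recover(4): 4={back,v=1,log=-}
step 16 deliver 3→2: —
step 17 timeout(2): 2={back,v=3,log=-}
step 18 propose(0,'y'): —
step 19 timeout(3): 3={prim,v=3,log=-}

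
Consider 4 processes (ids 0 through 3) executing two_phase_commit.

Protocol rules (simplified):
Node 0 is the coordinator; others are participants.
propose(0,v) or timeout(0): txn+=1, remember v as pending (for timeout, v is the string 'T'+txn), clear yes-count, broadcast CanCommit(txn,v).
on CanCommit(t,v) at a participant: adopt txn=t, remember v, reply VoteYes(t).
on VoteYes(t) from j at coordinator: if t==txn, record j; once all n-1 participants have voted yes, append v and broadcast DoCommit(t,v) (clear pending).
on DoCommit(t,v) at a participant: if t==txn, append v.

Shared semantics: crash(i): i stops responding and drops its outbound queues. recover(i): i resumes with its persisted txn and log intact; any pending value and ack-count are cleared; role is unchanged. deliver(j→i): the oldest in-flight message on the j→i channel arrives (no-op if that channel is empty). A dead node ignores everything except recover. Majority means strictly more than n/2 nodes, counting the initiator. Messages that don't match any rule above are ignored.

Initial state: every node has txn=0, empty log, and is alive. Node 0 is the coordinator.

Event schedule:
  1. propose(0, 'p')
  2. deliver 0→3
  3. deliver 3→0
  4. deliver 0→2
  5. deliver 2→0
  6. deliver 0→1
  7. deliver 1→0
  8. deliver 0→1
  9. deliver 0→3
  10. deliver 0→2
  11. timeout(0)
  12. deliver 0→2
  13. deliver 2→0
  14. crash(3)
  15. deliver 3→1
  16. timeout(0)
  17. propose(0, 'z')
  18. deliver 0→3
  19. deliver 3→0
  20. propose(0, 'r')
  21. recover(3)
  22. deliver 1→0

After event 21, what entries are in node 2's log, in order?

1. propose(0,'p'):  <0:coor t1 ->
2. deliver 0→3:  <3:part t1 ->
3. deliver 3→0:  nop
4. deliver 0→2:  <2:part t1 ->
5. deliver 2→0:  nop
6. deliver 0→1:  <1:part t1 ->
7. deliver 1→0:  <0:coor t1 p>
8. deliver 0→1:  <1:part t1 p>
9. deliver 0→3:  <3:part t1 p>
10. deliver 0→2:  <2:part t1 p>
11. timeout(0):  <0:coor t2 p>
12. deliver 0→2:  <2:part t2 p>
13. deliver 2→0:  nop
14. crash(3):  <3:✗part t1 p>
15. deliver 3→1:  nop
16. timeout(0):  <0:coor t3 p>
17. propose(0,'z'):  <0:coor t4 p>
18. deliver 0→3:  nop
19. deliver 3→0:  nop
20. propose(0,'r'):  <0:coor t5 p>
21. recover(3):  <3:part t1 p>

p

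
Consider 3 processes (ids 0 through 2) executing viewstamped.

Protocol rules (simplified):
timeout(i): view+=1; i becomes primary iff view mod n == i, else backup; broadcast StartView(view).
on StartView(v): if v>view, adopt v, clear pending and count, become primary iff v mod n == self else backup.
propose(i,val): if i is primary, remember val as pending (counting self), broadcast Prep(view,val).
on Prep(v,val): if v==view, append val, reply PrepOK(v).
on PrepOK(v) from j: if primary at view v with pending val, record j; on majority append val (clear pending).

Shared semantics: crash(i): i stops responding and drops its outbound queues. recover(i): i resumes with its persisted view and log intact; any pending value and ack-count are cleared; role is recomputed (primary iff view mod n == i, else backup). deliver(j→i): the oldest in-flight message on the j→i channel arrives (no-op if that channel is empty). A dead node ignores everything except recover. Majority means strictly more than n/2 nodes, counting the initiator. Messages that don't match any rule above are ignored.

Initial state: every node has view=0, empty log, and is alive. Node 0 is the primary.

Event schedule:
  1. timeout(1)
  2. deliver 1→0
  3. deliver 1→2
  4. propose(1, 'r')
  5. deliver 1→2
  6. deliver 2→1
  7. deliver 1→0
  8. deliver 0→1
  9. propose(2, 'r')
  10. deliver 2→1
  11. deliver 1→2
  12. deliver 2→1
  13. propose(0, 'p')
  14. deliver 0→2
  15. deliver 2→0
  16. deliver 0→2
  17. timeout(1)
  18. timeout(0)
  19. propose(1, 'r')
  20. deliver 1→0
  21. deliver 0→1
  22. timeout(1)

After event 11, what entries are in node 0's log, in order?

after 1 — timeout(1): n1:prim/v1/[-]
after 2 — deliver 1→0: n0:back/v1/[-]
after 3 — deliver 1→2: n2:back/v1/[-]
after 4 — propose(1,'r'): ·
after 5 — deliver 1→2: n2:back/v1/[r]
after 6 — deliver 2→1: n1:prim/v1/[r]
after 7 — deliver 1→0: n0:back/v1/[r]
after 8 — deliver 0→1: ·
after 9 — propose(2,'r'): ·
after 10 — deliver 2→1: ·
after 11 — deliver 1→2: ·

r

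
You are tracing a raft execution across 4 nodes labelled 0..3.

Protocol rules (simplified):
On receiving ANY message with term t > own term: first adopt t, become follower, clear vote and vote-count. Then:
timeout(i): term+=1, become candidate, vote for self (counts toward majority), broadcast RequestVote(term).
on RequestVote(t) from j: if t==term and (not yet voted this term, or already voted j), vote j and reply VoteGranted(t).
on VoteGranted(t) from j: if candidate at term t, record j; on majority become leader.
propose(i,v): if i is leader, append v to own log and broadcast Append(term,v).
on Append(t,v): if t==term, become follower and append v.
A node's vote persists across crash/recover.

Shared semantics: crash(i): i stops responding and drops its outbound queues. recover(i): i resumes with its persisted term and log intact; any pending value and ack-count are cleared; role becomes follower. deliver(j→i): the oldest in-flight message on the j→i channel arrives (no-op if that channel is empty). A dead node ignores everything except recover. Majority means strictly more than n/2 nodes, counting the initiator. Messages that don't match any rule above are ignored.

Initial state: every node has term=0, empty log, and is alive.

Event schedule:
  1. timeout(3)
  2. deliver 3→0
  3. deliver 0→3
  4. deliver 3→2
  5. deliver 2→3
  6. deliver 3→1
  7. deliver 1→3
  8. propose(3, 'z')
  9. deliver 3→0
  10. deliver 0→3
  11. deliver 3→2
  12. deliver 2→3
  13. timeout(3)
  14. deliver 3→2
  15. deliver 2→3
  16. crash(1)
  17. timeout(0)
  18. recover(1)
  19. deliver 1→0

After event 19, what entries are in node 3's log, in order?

z

after 1 — timeout(3): n3:cand/t1/[-]
after 2 — deliver 3→0: n0:foll/t1/[-]
after 3 — deliver 0→3: ·
after 4 — deliver 3→2: n2:foll/t1/[-]
after 5 — deliver 2→3: n3:lead/t1/[-]
after 6 — deliver 3→1: n1:foll/t1/[-]
after 7 — deliver 1→3: ·
after 8 — propose(3,'z'): n3:lead/t1/[z]
after 9 — deliver 3→0: n0:foll/t1/[z]
after 10 — deliver 0→3: ·
after 11 — deliver 3→2: n2:foll/t1/[z]
after 12 — deliver 2→3: ·
after 13 — timeout(3): n3:cand/t2/[z]
after 14 — deliver 3→2: n2:foll/t2/[z]
after 15 — deliver 2→3: ·
after 16 — crash(1): n1:✗foll/t1/[-]
after 17 — timeout(0): n0:cand/t2/[z]
after 18 — recover(1): n1:foll/t1/[-]
after 19 — deliver 1→0: ·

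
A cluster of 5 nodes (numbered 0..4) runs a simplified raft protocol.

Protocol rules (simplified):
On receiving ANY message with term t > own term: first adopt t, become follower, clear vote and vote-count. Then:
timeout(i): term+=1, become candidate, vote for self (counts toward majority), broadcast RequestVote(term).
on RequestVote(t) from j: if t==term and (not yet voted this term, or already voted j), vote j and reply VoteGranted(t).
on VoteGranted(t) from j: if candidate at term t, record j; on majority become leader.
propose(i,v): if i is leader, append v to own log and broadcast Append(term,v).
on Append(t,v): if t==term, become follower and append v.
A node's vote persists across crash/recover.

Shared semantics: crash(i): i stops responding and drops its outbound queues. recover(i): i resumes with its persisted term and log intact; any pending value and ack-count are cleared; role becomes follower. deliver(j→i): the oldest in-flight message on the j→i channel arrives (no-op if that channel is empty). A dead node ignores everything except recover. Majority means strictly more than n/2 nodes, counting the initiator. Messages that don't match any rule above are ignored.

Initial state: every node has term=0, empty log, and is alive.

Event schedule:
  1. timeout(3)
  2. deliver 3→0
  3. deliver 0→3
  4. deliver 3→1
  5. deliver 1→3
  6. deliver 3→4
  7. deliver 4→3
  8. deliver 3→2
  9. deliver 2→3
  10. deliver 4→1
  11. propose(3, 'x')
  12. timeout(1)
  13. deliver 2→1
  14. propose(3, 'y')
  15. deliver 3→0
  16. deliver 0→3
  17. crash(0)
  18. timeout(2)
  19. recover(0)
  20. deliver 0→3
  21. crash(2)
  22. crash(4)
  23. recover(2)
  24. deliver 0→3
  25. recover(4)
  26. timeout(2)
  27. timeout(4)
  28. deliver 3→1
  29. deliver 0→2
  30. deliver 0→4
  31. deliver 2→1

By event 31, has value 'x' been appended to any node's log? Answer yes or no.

yes

1. timeout(3):  <3:cand t1 ->
2. deliver 3→0:  <0:foll t1 ->
3. deliver 0→3:  nop
4. deliver 3→1:  <1:foll t1 ->
5. deliver 1→3:  <3:lead t1 ->
6. deliver 3→4:  <4:foll t1 ->
7. deliver 4→3:  nop
8. deliver 3→2:  <2:foll t1 ->
9. deliver 2→3:  nop
10. deliver 4→1:  nop
11. propose(3,'x'):  <3:lead t1 x>
12. timeout(1):  <1:cand t2 ->
13. deliver 2→1:  nop
14. propose(3,'y'):  <3:lead t1 x,y>
15. deliver 3→0:  <0:foll t1 x>
16. deliver 0→3:  nop
17. crash(0):  <0:✗foll t1 x>
18. timeout(2):  <2:cand t2 ->
19. recover(0):  <0:foll t1 x>
20. deliver 0→3:  nop
21. crash(2):  <2:✗cand t2 ->
22. crash(4):  <4:✗foll t1 ->
23. recover(2):  <2:foll t2 ->
24. deliver 0→3:  nop
25. recover(4):  <4:foll t1 ->
26. timeout(2):  <2:cand t3 ->
27. timeout(4):  <4:cand t2 ->
28. deliver 3→1:  nop
29. deliver 0→2:  nop
30. deliver 0→4:  nop
31. deliver 2→1:  <1:foll t3 ->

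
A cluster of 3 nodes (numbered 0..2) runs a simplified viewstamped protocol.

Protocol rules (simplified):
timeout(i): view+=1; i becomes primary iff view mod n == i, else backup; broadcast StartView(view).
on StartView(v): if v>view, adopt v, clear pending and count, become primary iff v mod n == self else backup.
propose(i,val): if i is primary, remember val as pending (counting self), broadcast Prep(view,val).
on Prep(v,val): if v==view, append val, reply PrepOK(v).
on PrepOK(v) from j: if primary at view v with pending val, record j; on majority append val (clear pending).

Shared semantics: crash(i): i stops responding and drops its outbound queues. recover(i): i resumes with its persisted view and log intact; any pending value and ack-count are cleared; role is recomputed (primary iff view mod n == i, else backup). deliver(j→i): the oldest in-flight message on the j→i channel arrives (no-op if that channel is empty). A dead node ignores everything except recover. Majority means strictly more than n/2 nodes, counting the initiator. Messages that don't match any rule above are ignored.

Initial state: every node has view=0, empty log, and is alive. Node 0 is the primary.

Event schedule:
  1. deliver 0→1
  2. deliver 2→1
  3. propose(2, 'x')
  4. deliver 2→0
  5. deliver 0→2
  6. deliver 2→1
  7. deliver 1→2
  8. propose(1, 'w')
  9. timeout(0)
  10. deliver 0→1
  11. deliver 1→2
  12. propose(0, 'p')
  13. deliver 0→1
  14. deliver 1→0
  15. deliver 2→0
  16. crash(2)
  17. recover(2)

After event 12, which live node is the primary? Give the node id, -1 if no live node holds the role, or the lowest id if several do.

1

step 1 deliver 0→1: —
step 2 deliver 2→1: —
step 3 propose(2,'x'): —
step 4 deliver 2→0: —
step 5 deliver 0→2: —
step 6 deliver 2→1: —
step 7 deliver 1→2: —
step 8 propose(1,'w'): —
step 9 timeout(0): 0={back,v=1,log=-}
step 10 deliver 0→1: 1={prim,v=1,log=-}
step 11 deliver 1→2: —
step 12 propose(0,'p'): —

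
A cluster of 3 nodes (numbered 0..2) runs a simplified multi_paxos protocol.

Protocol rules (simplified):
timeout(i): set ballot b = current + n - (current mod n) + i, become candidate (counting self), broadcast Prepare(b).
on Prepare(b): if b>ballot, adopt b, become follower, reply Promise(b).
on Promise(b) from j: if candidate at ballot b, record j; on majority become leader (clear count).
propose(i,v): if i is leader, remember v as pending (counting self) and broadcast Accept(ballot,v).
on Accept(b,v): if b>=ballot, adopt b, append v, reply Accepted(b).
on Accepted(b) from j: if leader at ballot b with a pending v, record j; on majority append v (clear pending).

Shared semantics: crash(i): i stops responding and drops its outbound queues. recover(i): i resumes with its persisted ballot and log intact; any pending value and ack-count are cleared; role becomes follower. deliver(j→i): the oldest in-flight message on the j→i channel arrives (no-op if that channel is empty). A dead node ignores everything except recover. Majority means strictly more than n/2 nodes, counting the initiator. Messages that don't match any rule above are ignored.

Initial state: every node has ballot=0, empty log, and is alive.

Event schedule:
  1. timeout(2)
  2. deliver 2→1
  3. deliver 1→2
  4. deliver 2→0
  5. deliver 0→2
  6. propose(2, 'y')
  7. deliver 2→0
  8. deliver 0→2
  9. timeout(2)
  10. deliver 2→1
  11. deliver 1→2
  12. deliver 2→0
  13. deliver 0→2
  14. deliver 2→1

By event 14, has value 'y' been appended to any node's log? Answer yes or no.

yes

step 1 timeout(2): 2={cand,b=5,log=-}
step 2 deliver 2→1: 1={foll,b=5,log=-}
step 3 deliver 1→2: 2={lead,b=5,log=-}
step 4 deliver 2→0: 0={foll,b=5,log=-}
step 5 deliver 0→2: —
step 6 propose(2,'y'): —
step 7 deliver 2→0: 0={foll,b=5,log=y}
step 8 deliver 0→2: 2={lead,b=5,log=y}
step 9 timeout(2): 2={cand,b=8,log=y}
step 10 deliver 2→1: 1={foll,b=5,log=y}
step 11 deliver 1→2: —
step 12 deliver 2→0: 0={foll,b=8,log=y}
step 13 deliver 0→2: 2={lead,b=8,log=y}
step 14 deliver 2→1: 1={foll,b=8,log=y}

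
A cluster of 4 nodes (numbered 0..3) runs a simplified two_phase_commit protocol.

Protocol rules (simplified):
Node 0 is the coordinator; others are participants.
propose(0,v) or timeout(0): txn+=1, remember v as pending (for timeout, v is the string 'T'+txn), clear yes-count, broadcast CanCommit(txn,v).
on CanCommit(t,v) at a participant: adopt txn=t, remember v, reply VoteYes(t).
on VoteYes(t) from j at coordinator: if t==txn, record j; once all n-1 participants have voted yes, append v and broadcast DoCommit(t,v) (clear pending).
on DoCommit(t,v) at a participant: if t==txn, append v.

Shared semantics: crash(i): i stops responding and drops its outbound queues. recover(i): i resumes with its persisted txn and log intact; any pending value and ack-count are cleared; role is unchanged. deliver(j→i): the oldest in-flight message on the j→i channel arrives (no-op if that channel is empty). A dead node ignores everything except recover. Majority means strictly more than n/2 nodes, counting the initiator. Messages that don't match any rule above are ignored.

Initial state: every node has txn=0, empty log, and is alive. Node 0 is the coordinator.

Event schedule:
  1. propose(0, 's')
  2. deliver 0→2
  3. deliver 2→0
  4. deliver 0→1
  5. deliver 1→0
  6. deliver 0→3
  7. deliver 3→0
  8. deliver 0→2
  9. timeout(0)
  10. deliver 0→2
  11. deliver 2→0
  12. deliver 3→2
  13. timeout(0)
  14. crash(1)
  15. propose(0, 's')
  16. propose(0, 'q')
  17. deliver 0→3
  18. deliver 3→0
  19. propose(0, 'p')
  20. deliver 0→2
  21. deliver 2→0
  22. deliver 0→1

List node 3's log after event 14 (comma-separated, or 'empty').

after 1 — propose(0,'s'): n0:coor/t1/[-]
after 2 — deliver 0→2: n2:part/t1/[-]
after 3 — deliver 2→0: ·
after 4 — deliver 0→1: n1:part/t1/[-]
after 5 — deliver 1→0: ·
after 6 — deliver 0→3: n3:part/t1/[-]
after 7 — deliver 3→0: n0:coor/t1/[s]
after 8 — deliver 0→2: n2:part/t1/[s]
after 9 — timeout(0): n0:coor/t2/[s]
after 10 — deliver 0→2: n2:part/t2/[s]
after 11 — deliver 2→0: ·
after 12 — deliver 3→2: ·
after 13 — timeout(0): n0:coor/t3/[s]
after 14 — crash(1): n1:✗part/t1/[-]

empty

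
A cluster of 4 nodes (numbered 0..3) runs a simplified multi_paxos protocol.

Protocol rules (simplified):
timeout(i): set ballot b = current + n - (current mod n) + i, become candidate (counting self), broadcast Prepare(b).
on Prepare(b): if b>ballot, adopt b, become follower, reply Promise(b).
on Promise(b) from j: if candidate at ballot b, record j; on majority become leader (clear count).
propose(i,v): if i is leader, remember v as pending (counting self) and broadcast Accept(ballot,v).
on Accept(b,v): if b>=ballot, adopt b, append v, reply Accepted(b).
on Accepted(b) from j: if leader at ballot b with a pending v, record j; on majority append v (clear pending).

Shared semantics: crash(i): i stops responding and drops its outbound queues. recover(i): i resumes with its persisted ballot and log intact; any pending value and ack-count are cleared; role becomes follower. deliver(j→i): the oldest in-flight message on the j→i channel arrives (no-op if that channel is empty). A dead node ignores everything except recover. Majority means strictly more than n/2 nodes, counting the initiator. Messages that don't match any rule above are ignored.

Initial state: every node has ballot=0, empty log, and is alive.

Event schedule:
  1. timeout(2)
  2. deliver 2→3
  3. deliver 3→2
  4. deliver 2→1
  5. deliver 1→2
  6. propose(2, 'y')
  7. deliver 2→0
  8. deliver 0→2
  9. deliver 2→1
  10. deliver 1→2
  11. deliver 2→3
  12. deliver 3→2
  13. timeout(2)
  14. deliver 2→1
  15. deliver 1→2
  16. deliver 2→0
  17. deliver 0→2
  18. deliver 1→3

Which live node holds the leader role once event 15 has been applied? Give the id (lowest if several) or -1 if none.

-1

step 1 timeout(2): 2={cand,b=6,log=-}
step 2 deliver 2→3: 3={foll,b=6,log=-}
step 3 deliver 3→2: —
step 4 deliver 2→1: 1={foll,b=6,log=-}
step 5 deliver 1→2: 2={lead,b=6,log=-}
step 6 propose(2,'y'): —
step 7 deliver 2→0: 0={foll,b=6,log=-}
step 8 deliver 0→2: —
step 9 deliver 2→1: 1={foll,b=6,log=y}
step 10 deliver 1→2: —
step 11 deliver 2→3: 3={foll,b=6,log=y}
step 12 deliver 3→2: 2={lead,b=6,log=y}
step 13 timeout(2): 2={cand,b=10,log=y}
step 14 deliver 2→1: 1={foll,b=10,log=y}
step 15 deliver 1→2: —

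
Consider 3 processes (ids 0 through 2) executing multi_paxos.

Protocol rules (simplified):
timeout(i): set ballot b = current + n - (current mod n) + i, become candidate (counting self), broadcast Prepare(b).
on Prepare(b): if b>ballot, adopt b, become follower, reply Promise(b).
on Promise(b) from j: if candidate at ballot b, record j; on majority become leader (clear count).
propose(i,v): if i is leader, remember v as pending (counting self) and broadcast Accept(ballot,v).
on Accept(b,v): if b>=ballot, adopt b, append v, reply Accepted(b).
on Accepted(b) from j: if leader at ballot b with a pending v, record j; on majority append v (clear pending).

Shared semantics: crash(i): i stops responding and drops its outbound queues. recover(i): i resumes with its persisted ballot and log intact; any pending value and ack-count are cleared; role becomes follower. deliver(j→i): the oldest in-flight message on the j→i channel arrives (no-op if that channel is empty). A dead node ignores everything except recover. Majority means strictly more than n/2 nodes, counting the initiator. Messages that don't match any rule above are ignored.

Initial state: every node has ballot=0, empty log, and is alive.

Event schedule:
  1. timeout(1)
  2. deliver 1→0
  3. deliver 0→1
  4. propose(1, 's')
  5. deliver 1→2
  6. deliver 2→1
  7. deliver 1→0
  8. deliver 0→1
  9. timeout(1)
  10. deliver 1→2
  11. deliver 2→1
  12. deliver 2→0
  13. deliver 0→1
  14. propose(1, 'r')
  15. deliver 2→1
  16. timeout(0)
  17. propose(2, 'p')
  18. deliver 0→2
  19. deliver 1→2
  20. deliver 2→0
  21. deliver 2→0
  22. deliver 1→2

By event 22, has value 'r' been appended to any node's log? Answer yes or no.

no

after 1 — timeout(1): n1:cand/b4/[-]
after 2 — deliver 1→0: n0:foll/b4/[-]
after 3 — deliver 0→1: n1:lead/b4/[-]
after 4 — propose(1,'s'): ·
after 5 — deliver 1→2: n2:foll/b4/[-]
after 6 — deliver 2→1: ·
after 7 — deliver 1→0: n0:foll/b4/[s]
after 8 — deliver 0→1: n1:lead/b4/[s]
after 9 — timeout(1): n1:cand/b7/[s]
after 10 — deliver 1→2: n2:foll/b4/[s]
after 11 — deliver 2→1: ·
after 12 — deliver 2→0: ·
after 13 — deliver 0→1: ·
after 14 — propose(1,'r'): ·
after 15 — deliver 2→1: ·
after 16 — timeout(0): n0:cand/b6/[s]
after 17 — propose(2,'p'): ·
after 18 — deliver 0→2: n2:foll/b6/[s]
after 19 — deliver 1→2: n2:foll/b7/[s]
after 20 — deliver 2→0: n0:lead/b6/[s]
after 21 — deliver 2→0: ·
after 22 — deliver 1→2: ·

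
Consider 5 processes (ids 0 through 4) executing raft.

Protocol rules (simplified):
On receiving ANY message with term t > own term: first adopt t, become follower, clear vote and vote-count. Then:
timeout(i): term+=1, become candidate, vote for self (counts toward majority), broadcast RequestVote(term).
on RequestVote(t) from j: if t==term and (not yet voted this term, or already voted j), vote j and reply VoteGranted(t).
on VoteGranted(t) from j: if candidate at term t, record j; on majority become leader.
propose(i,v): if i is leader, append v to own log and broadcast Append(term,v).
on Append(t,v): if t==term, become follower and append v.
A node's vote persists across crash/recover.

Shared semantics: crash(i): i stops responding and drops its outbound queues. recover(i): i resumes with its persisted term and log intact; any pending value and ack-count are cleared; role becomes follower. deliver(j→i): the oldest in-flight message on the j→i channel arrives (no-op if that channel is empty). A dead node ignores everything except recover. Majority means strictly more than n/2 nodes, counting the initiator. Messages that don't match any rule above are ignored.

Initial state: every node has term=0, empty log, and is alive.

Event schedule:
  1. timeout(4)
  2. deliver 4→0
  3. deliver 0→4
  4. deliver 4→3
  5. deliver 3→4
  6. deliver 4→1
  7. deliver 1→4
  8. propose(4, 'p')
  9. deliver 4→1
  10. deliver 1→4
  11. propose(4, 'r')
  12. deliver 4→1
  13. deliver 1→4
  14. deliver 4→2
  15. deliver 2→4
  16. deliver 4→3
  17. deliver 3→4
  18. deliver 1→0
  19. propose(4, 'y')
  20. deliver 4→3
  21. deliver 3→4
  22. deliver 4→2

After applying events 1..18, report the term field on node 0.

after 1 — timeout(4): n4:cand/t1/[-]
after 2 — deliver 4→0: n0:foll/t1/[-]
after 3 — deliver 0→4: ·
after 4 — deliver 4→3: n3:foll/t1/[-]
after 5 — deliver 3→4: n4:lead/t1/[-]
after 6 — deliver 4→1: n1:foll/t1/[-]
after 7 — deliver 1→4: ·
after 8 — propose(4,'p'): n4:lead/t1/[p]
after 9 — deliver 4→1: n1:foll/t1/[p]
after 10 — deliver 1→4: ·
after 11 — propose(4,'r'): n4:lead/t1/[p,r]
after 12 — deliver 4→1: n1:foll/t1/[p,r]
after 13 — deliver 1→4: ·
after 14 — deliver 4→2: n2:foll/t1/[-]
after 15 — deliver 2→4: ·
after 16 — deliver 4→3: n3:foll/t1/[p]
after 17 — deliver 3→4: ·
after 18 — deliver 1→0: ·

1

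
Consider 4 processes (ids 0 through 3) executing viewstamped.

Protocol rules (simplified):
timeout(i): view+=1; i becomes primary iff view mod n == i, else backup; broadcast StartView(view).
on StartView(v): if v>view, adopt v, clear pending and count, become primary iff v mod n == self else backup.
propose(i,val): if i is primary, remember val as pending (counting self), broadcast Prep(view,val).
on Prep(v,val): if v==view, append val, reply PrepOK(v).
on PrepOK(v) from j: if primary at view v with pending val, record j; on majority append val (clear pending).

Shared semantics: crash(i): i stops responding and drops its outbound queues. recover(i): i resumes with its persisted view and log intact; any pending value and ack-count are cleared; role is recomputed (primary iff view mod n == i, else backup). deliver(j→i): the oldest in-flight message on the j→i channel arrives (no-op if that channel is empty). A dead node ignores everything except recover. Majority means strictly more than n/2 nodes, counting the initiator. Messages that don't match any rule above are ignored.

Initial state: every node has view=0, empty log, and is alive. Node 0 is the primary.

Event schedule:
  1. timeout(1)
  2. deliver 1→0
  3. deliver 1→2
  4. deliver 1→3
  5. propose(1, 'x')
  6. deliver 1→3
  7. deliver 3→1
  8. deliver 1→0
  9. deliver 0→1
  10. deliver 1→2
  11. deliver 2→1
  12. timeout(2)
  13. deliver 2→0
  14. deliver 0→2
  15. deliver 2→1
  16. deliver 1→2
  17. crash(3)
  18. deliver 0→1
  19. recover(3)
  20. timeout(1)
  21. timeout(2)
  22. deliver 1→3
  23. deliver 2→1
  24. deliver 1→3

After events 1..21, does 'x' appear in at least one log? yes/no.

yes

e1 timeout(1): 1[prim,v=1,-]
e2 deliver 1→0: 0[back,v=1,-]
e3 deliver 1→2: 2[back,v=1,-]
e4 deliver 1→3: 3[back,v=1,-]
e5 propose(1,'x'): ·
e6 deliver 1→3: 3[back,v=1,x]
e7 deliver 3→1: ·
e8 deliver 1→0: 0[back,v=1,x]
e9 deliver 0→1: 1[prim,v=1,x]
e10 deliver 1→2: 2[back,v=1,x]
e11 deliver 2→1: ·
e12 timeout(2): 2[prim,v=2,x]
e13 deliver 2→0: 0[back,v=2,x]
e14 deliver 0→2: ·
e15 deliver 2→1: 1[back,v=2,x]
e16 deliver 1→2: ·
e17 crash(3): 3[✗back,v=1,x]
e18 deliver 0→1: ·
e19 recover(3): 3[back,v=1,x]
e20 timeout(1): 1[back,v=3,x]
e21 timeout(2): 2[back,v=3,x]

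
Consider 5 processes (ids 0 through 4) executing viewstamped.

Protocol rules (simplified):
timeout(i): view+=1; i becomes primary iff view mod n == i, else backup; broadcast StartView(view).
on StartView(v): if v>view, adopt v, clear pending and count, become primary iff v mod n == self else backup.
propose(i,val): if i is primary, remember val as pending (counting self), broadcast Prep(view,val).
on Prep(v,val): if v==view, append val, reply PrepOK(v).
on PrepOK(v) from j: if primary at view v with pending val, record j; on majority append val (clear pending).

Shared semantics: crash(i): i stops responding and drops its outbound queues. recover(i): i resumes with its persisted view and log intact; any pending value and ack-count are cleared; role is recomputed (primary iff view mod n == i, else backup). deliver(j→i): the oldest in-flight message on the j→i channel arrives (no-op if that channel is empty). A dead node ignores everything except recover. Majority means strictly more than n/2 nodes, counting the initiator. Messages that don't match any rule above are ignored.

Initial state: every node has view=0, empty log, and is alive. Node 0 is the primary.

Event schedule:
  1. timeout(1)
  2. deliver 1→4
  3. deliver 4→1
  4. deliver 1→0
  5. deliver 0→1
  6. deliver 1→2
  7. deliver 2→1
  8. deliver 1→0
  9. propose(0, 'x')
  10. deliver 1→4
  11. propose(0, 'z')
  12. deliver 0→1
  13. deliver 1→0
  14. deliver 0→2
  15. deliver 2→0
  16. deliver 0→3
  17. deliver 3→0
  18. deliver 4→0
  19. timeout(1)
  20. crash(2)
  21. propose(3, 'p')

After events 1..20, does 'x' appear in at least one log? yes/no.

no

1. timeout(1):  <1:prim v1 ->
2. deliver 1→4:  <4:back v1 ->
3. deliver 4→1:  nop
4. deliver 1→0:  <0:back v1 ->
5. deliver 0→1:  nop
6. deliver 1→2:  <2:back v1 ->
7. deliver 2→1:  nop
8. deliver 1→0:  nop
9. propose(0,'x'):  nop
10. deliver 1→4:  nop
11. propose(0,'z'):  nop
12. deliver 0→1:  nop
13. deliver 1→0:  nop
14. deliver 0→2:  nop
15. deliver 2→0:  nop
16. deliver 0→3:  nop
17. deliver 3→0:  nop
18. deliver 4→0:  nop
19. timeout(1):  <1:back v2 ->
20. crash(2):  <2:✗back v1 ->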